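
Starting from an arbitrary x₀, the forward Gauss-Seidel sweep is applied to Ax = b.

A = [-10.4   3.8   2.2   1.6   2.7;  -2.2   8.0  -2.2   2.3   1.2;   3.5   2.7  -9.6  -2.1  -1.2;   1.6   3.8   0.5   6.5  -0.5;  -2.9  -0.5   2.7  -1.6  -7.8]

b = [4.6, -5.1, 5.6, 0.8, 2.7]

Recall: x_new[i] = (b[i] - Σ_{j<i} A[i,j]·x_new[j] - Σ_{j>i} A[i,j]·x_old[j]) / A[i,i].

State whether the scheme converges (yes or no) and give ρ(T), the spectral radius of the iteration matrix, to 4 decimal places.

Let D = diag(-10.4, 8, -9.6, 6.5, -7.8); L, U the strict triangles.
Gauss-Seidel: T = -(D+L)⁻¹U, row 0 first, T[0,1] = -(3.8)/(-10.4) = +0.3654; later rows by forward substitution.
  T[0,:] = [+0.0000, +0.3654, +0.2115, +0.1538, +0.2596]
  T[1,:] = [+0.0000, +0.1005, +0.3332, -0.2452, -0.0786]
  T[2,:] = [+0.0000, +0.1615, +0.1708, -0.2316, -0.0525]
  T[3,:] = [+0.0000, -0.1611, -0.2600, +0.1233, +0.0630]
  T[4,:] = [+0.0000, -0.0533, +0.0125, -0.1469, -0.1226]
eigenvalue magnitudes: 0.5780, 0.1269, 0.0926, 0.0926, 0.0000.
spectral radius ρ = 0.5780; 0.5780 < 1 ⇒ converges.

yes, ρ = 0.5780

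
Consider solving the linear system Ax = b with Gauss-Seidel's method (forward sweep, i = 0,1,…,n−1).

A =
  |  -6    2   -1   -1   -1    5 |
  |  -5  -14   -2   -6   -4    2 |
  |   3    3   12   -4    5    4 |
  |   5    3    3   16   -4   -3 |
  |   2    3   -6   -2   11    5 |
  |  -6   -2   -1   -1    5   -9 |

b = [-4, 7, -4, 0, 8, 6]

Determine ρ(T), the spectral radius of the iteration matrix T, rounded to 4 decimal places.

A = D + L + U where D = diag(-6, -14, 12, 16, 11, -9).
T_GS = -(D+L)⁻¹U: row 0 first, T[0,3] = -(-1)/(-6) = -0.1667; later rows by forward substitution.
  T[0,:] = [+0.0000  +0.3333  -0.1667  -0.1667  -0.1667  +0.8333]
  T[1,:] = [+0.0000  -0.1190  -0.0833  -0.3690  -0.2262  -0.1548]
  T[2,:] = [+0.0000  -0.0536  +0.0625  +0.4673  -0.3185  -0.5030]
  T[3,:] = [+0.0000  -0.0718  +0.0560  +0.0337  +0.4042  +0.0504]
  T[4,:] = [+0.0000  -0.0704  +0.0973  +0.3919  -0.0082  -0.8290]
  T[5,:] = [+0.0000  -0.2210  +0.1705  +0.3552  +0.1473  -0.9315]
moduli |λ_i(T)| = 0.8522, 0.4092, 0.1958, 0.1958, 0.0900, 0.0000.
ρ = 0.8522; 0.8522 < 1: convergent.

0.8522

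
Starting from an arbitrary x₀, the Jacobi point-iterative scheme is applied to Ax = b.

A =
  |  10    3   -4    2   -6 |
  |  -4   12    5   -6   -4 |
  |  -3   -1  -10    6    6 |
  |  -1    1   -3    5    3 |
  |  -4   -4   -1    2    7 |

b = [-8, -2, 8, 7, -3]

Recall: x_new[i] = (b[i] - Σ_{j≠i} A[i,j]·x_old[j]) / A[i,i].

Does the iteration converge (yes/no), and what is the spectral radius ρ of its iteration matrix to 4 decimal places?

no, ρ = 1.1676

Diagonal D = diag(10, 12, -10, 5, 7); L, U strict lower/upper.
T_J = -D⁻¹(L+U): T[4,3] = -(2)/(7) = -0.2857; T[4,4] = 0.
  T[0,:] = [+0.0000, -0.3000, +0.4000, -0.2000, +0.6000]
  T[1,:] = [+0.3333, +0.0000, -0.4167, +0.5000, +0.3333]
  T[2,:] = [-0.3000, -0.1000, +0.0000, +0.6000, +0.6000]
  T[3,:] = [+0.2000, -0.2000, +0.6000, +0.0000, -0.6000]
  T[4,:] = [+0.5714, +0.5714, +0.1429, -0.2857, +0.0000]
|λ(T)| sorted: 1.1676, 0.8057, 0.6050, 0.6050, 0.5799.
spectral radius ρ = 1.1676; 1.1676 > 1: divergent.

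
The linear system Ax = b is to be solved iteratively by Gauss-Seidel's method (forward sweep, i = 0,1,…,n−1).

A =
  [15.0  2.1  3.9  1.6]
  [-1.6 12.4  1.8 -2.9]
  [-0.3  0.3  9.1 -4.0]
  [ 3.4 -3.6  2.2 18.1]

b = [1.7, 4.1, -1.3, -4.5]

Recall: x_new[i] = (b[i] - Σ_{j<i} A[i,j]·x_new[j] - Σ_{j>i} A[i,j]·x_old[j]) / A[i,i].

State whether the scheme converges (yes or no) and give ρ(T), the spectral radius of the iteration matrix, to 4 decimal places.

Split A = D + L + U, D = diag(15, 12.4, 9.1, 18.1).
GS T = -(D+L)⁻¹U: row 0 first, T[0,2] = -(3.9)/(15) = -0.2600; later rows by forward substitution.
  T[0,:] = [+0.0000, -0.1400, -0.2600, -0.1067]
  T[1,:] = [+0.0000, -0.0181, -0.1787, +0.2201]
  T[2,:] = [+0.0000, -0.0040, -0.0027, +0.4288]
  T[3,:] = [+0.0000, +0.0232, +0.0136, +0.0117]
moduli |λ_i(T)| = 0.1552, 0.1040, 0.1040, 0.0000.
ρ = 0.1552; 0.1552 < 1: convergent.

yes, ρ = 0.1552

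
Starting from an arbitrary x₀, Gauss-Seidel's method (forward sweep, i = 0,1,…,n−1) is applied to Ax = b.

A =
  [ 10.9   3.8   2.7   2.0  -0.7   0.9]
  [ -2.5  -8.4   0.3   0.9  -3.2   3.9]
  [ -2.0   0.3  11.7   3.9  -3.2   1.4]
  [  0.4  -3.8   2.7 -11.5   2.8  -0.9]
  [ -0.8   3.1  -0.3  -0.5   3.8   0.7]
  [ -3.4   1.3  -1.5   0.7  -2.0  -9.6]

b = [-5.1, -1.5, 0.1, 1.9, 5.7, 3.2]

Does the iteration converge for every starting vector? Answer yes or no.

Split A = D + L + U, D = diag(10.9, -8.4, 11.7, -11.5, 3.8, -9.6).
T_GS = -(D+L)⁻¹U: row 0 first, T[0,5] = -(0.9)/(10.9) = -0.0826; later rows by forward substitution.
  T[0,:] = [+0.0000 -0.3486 -0.2477 -0.1835 +0.0642 -0.0826]
  T[1,:] = [+0.0000 +0.1038 +0.1094 +0.1618 -0.4001 +0.4889]
  T[2,:] = [+0.0000 -0.0623 -0.0451 -0.3688 +0.2947 -0.1463]
  T[3,:] = [+0.0000 -0.0610 -0.0554 -0.1464 +0.4471 -0.2770]
  T[4,:] = [+0.0000 -0.1710 -0.1523 -0.2190 +0.4220 -0.6484]
  T[5,:] = [+0.0000 +0.1784 +0.1373 +0.1795 -0.1783 +0.2332]
moduli |λ_i(T)| = 0.6397, 0.1830, 0.1830, 0.1817, 0.0169, 0.0000.
ρ(T) = max|λ| = 0.6397; 0.6397 < 1 ⇒ converges.

yes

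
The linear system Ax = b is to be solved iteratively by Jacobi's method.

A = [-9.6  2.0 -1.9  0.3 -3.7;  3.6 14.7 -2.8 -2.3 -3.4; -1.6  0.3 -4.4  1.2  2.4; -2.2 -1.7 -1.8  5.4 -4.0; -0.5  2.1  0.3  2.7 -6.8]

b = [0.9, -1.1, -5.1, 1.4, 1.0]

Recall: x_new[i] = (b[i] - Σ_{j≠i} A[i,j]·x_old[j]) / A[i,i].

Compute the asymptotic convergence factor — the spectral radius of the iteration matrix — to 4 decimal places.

Let D = diag(-9.6, 14.7, -4.4, 5.4, -6.8); L, U the strict triangles.
Jacobi: T = -D⁻¹(L+U), T[2,3] = -(1.2)/(-4.4) = +0.2727; T[2,2] = 0.
  T[0,:] = [+0.0000  +0.2083  -0.1979  +0.0312  -0.3854]
  T[1,:] = [-0.2449  +0.0000  +0.1905  +0.1565  +0.2313]
  T[2,:] = [-0.3636  +0.0682  +0.0000  +0.2727  +0.5455]
  T[3,:] = [+0.4074  +0.3148  +0.3333  +0.0000  +0.7407]
  T[4,:] = [-0.0735  +0.3088  +0.0441  +0.3971  +0.0000]
|eigenvalues of T|: 0.9083, 0.6622, 0.2452, 0.2388, 0.2388.
ρ(T) = max|λ| = 0.9083; 0.9083 < 1 ⇒ converges.

0.9083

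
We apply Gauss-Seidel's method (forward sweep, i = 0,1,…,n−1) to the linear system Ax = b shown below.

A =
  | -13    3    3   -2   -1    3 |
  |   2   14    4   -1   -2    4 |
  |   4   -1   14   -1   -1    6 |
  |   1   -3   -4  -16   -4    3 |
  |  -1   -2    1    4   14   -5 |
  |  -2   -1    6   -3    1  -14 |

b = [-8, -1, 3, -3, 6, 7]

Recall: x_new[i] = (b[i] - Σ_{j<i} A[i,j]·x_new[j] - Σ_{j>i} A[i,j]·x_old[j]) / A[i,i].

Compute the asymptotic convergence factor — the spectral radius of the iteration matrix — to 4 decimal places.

0.6308

Split A = D + L + U, D = diag(-13, 14, 14, -16, 14, -14).
GS T = -(D+L)⁻¹U: row 0 first, T[0,4] = -(-1)/(-13) = -0.0769; later rows by forward substitution.
  T[0,:] = [+0.0000  +0.2308  +0.2308  -0.1538  -0.0769  +0.2308]
  T[1,:] = [+0.0000  -0.0330  -0.3187  +0.0934  +0.1538  -0.3187]
  T[2,:] = [+0.0000  -0.0683  -0.0887  +0.1221  +0.1044  -0.5173]
  T[3,:] = [+0.0000  +0.0377  +0.0964  -0.0576  -0.3098  +0.3910]
  T[4,:] = [+0.0000  +0.0059  -0.0502  +0.0101  +0.0975  +0.2533]
  T[5,:] = [+0.0000  -0.0675  -0.0725  +0.0807  +0.1181  -0.2976]
|eigenvalues of T|: 0.6308, 0.1390, 0.1390, 0.0702, 0.0702, 0.0000.
ρ = 0.6308; 0.6308 < 1, so it converges for any x₀.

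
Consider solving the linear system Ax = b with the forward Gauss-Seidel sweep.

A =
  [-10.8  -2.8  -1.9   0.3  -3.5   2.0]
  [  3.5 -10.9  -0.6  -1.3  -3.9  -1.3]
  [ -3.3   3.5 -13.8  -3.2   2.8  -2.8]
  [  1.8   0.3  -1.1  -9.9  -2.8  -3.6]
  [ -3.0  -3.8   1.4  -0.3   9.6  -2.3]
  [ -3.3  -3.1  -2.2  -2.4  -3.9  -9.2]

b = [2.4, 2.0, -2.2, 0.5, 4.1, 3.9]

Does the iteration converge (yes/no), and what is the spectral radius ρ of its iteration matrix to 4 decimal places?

Write A = D+L+U with D = diag(-10.8, -10.9, -13.8, -9.9, 9.6, -9.2).
GS T = -(D+L)⁻¹U: row 0 first, T[0,2] = -(-1.9)/(-10.8) = -0.1759; later rows by forward substitution.
  T[0,:] = [+0.0000  -0.2593  -0.1759  +0.0278  -0.3241  +0.1852]
  T[1,:] = [+0.0000  -0.0832  -0.1115  -0.1103  -0.4619  -0.0598]
  T[2,:] = [+0.0000  +0.0409  +0.0138  -0.2665  +0.1633  -0.2623]
  T[3,:] = [+0.0000  -0.0542  -0.0369  +0.0313  -0.3739  -0.3026]
  T[4,:] = [+0.0000  -0.1216  -0.1023  +0.0048  -0.3196  +0.3026]
  T[5,:] = [+0.0000  +0.1770  +0.1504  +0.0807  +0.4658  -0.0329]
|λ(T)| sorted: 0.6098, 0.1690, 0.1690, 0.1604, 0.0288, 0.0000.
spectral radius ρ = 0.6098; 0.6098 < 1, so it converges for any x₀.

yes, ρ = 0.6098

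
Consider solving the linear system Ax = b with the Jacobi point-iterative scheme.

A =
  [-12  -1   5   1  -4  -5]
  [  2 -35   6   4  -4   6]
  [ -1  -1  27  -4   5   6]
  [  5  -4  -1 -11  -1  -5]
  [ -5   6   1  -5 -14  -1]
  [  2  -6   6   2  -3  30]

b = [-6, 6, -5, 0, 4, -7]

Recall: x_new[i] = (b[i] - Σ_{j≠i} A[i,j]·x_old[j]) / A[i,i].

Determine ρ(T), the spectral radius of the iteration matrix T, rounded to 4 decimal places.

0.6180

Let D = diag(-12, -35, 27, -11, -14, 30); L, U the strict triangles.
T_J = -D⁻¹(L+U): T[1,5] = -(6)/(-35) = +0.1714; T[1,1] = 0.
  T[0,:] = [+0.0000  -0.0833  +0.4167  +0.0833  -0.3333  -0.4167]
  T[1,:] = [+0.0571  +0.0000  +0.1714  +0.1143  -0.1143  +0.1714]
  T[2,:] = [+0.0370  +0.0370  +0.0000  +0.1481  -0.1852  -0.2222]
  T[3,:] = [+0.4545  -0.3636  -0.0909  +0.0000  -0.0909  -0.4545]
  T[4,:] = [-0.3571  +0.4286  +0.0714  -0.3571  +0.0000  -0.0714]
  T[5,:] = [-0.0667  +0.2000  -0.2000  -0.0667  +0.1000  +0.0000]
eigenvalue magnitudes: 0.6180, 0.3557, 0.3557, 0.3545, 0.1859, 0.0703.
spectral radius ρ = 0.6180; 0.6180 < 1: convergent.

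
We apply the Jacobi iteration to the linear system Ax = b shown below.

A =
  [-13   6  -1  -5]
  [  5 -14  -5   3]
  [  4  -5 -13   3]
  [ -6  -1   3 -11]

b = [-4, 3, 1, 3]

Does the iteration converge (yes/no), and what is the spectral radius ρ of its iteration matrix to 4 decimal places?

Split A = D + L + U, D = diag(-13, -14, -13, -11).
Jacobi: T = -D⁻¹(L+U), T[2,3] = -(3)/(-13) = +0.2308; T[2,2] = 0.
  T[0,:] = [+0.0000  +0.4615  -0.0769  -0.3846]
  T[1,:] = [+0.3571  +0.0000  -0.3571  +0.2143]
  T[2,:] = [+0.3077  -0.3846  +0.0000  +0.2308]
  T[3,:] = [-0.5455  -0.0909  +0.2727  +0.0000]
|eigenvalues of T|: 0.8202, 0.5543, 0.2882, 0.0223.
spectral radius ρ = 0.8202; 0.8202 < 1, so it converges for any x₀.

yes, ρ = 0.8202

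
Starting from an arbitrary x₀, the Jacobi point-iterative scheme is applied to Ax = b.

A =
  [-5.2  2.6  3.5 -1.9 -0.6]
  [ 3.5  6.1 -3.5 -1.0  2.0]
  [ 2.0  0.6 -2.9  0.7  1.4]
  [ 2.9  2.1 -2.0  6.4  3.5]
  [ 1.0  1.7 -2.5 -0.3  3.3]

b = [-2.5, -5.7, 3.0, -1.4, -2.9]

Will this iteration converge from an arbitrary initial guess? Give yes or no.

A = D + L + U where D = diag(-5.2, 6.1, -2.9, 6.4, 3.3).
T_J = -D⁻¹(L+U): T[4,3] = -(-0.3)/(3.3) = +0.0909; T[4,4] = 0.
  T[0,:] = [+0.0000  +0.5000  +0.6731  -0.3654  -0.1154]
  T[1,:] = [-0.5738  +0.0000  +0.5738  +0.1639  -0.3279]
  T[2,:] = [+0.6897  +0.2069  +0.0000  +0.2414  +0.4828]
  T[3,:] = [-0.4531  -0.3281  +0.3125  +0.0000  -0.5469]
  T[4,:] = [-0.3030  -0.5152  +0.7576  +0.0909  +0.0000]
moduli |λ_i(T)| = 1.2986, 0.7603, 0.4619, 0.4619, 0.3775.
spectral radius ρ = 1.2986; 1.2986 > 1 ⇒ diverges.

no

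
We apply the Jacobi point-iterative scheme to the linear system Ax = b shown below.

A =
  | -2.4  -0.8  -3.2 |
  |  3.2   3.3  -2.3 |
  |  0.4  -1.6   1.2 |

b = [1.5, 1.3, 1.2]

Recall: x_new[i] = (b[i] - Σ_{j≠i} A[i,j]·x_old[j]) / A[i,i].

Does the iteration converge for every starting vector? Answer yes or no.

Write A = D+L+U with D = diag(-2.4, 3.3, 1.2).
Jacobi T = -D⁻¹(L+U): T[1,0] = -(3.2)/(3.3) = -0.9697; T[1,1] = 0.
  T[0,:] = [+0.0000, -0.3333, -1.3333]
  T[1,:] = [-0.9697, +0.0000, +0.6970]
  T[2,:] = [-0.3333, +1.3333, +0.0000]
moduli |λ_i(T)| = 1.6667, 1.0396, 1.0396.
ρ(T) = max|λ| = 1.6667; 1.6667 > 1: divergent.

no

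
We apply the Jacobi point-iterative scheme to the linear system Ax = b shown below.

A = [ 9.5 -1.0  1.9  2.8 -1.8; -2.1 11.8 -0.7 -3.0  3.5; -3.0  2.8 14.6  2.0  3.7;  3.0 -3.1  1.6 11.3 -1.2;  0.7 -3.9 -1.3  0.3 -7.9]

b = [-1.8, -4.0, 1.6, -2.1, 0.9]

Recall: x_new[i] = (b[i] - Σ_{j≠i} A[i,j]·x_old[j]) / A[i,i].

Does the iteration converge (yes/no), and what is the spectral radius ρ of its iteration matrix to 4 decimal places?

yes, ρ = 0.6020

Let D = diag(9.5, 11.8, 14.6, 11.3, -7.9); L, U the strict triangles.
Jacobi: T = -D⁻¹(L+U), T[0,2] = -(1.9)/(9.5) = -0.2000; T[0,0] = 0.
  T[0,:] = [+0.0000, +0.1053, -0.2000, -0.2947, +0.1895]
  T[1,:] = [+0.1780, +0.0000, +0.0593, +0.2542, -0.2966]
  T[2,:] = [+0.2055, -0.1918, +0.0000, -0.1370, -0.2534]
  T[3,:] = [-0.2655, +0.2743, -0.1416, +0.0000, +0.1062]
  T[4,:] = [+0.0886, -0.4937, -0.1646, +0.0380, +0.0000]
|λ(T)| sorted: 0.6020, 0.4142, 0.2465, 0.2215, 0.2215.
ρ = 0.6020; 0.6020 < 1, so it converges for any x₀.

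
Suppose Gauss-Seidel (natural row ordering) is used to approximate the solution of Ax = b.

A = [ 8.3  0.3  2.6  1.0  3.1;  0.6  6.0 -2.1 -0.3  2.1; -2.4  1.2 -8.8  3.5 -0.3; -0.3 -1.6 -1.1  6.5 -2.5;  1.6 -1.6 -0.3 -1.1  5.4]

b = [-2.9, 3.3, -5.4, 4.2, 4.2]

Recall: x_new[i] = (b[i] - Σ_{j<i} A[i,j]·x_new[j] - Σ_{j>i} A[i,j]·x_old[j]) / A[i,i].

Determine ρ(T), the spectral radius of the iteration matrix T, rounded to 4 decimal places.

Write A = D+L+U with D = diag(8.3, 6, -8.8, 6.5, 5.4).
T_GS = -(D+L)⁻¹U: row 0 first, T[0,3] = -(1)/(8.3) = -0.1205; later rows by forward substitution.
  T[0,:] = [+0.0000, -0.0361, -0.3133, -0.1205, -0.3735]
  T[1,:] = [+0.0000, +0.0036, +0.3813, +0.0620, -0.3127]
  T[2,:] = [+0.0000, +0.0104, +0.1374, +0.4390, +0.0251]
  T[3,:] = [+0.0000, +0.0010, +0.1027, +0.0840, +0.2947]
  T[4,:] = [+0.0000, +0.0126, +0.2343, +0.0956, +0.0794]
moduli |λ_i(T)| = 0.5003, 0.2112, 0.2112, 0.0257, 0.0000.
ρ = 0.5003; 0.5003 < 1: convergent.

0.5003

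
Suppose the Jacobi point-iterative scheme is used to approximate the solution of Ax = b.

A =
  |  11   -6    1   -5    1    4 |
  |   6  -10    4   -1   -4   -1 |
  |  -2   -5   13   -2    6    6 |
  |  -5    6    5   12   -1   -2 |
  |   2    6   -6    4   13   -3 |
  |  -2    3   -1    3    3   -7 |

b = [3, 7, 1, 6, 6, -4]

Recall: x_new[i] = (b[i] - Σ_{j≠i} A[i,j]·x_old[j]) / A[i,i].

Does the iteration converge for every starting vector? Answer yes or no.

Diagonal D = diag(11, -10, 13, 12, 13, -7); L, U strict lower/upper.
Jacobi T = -D⁻¹(L+U): T[1,0] = -(6)/(-10) = +0.6000; T[1,1] = 0.
  T[0,:] = [+0.0000 +0.5455 -0.0909 +0.4545 -0.0909 -0.3636]
  T[1,:] = [+0.6000 +0.0000 +0.4000 -0.1000 -0.4000 -0.1000]
  T[2,:] = [+0.1538 +0.3846 +0.0000 +0.1538 -0.4615 -0.4615]
  T[3,:] = [+0.4167 -0.5000 -0.4167 +0.0000 +0.0833 +0.1667]
  T[4,:] = [-0.1538 -0.4615 +0.4615 -0.3077 +0.0000 +0.2308]
  T[5,:] = [-0.2857 +0.4286 -0.1429 +0.4286 +0.4286 +0.0000]
moduli |λ_i(T)| = 1.1729, 0.6093, 0.6093, 0.2617, 0.2617, 0.0154.
ρ = 1.1729; 1.1729 > 1: divergent.

no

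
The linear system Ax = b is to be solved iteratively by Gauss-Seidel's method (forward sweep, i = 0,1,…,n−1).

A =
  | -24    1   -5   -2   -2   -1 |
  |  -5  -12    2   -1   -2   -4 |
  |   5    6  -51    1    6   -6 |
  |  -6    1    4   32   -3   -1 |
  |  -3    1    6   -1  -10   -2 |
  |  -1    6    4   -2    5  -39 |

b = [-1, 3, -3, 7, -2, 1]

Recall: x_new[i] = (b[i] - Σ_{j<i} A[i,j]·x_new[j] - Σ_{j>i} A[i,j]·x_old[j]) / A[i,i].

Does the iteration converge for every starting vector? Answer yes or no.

Diagonal D = diag(-24, -12, -51, 32, -10, -39); L, U strict lower/upper.
GS T = -(D+L)⁻¹U: row 0 first, T[0,2] = -(-5)/(-24) = -0.2083; later rows by forward substitution.
  T[0,:] = [+0.0000 +0.0417 -0.2083 -0.0833 -0.0833 -0.0417]
  T[1,:] = [+0.0000 -0.0174 +0.2535 -0.0486 -0.1319 -0.3160]
  T[2,:] = [+0.0000 +0.0020 +0.0094 +0.0057 +0.0940 -0.1589]
  T[3,:] = [+0.0000 +0.0081 -0.0482 -0.0148 +0.0705 +0.0532]
  T[4,:] = [+0.0000 -0.0138 +0.0983 +0.0251 +0.0611 -0.3198]
  T[5,:] = [+0.0000 -0.0057 +0.0604 -0.0008 -0.0043 -0.1076]
moduli |λ_i(T)| = 0.1519, 0.0762, 0.0221, 0.0221, 0.0116, 0.0000.
ρ(T) = max|λ| = 0.1519; 0.1519 < 1 ⇒ converges.

yes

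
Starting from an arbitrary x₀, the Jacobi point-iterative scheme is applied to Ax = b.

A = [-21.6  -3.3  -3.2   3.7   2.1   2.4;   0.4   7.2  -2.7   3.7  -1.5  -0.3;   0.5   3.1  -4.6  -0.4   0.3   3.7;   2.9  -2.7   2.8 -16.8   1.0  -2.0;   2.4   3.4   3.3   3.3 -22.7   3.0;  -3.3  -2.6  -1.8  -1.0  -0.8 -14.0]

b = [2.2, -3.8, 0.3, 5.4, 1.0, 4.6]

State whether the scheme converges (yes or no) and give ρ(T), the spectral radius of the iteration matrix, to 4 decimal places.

yes, ρ = 0.6719

Split A = D + L + U, D = diag(-21.6, 7.2, -4.6, -16.8, -22.7, -14).
Jacobi: T = -D⁻¹(L+U), T[1,0] = -(0.4)/(7.2) = -0.0556; T[1,1] = 0.
  T[0,:] = [+0.0000 -0.1528 -0.1481 +0.1713 +0.0972 +0.1111]
  T[1,:] = [-0.0556 +0.0000 +0.3750 -0.5139 +0.2083 +0.0417]
  T[2,:] = [+0.1087 +0.6739 +0.0000 -0.0870 +0.0652 +0.8043]
  T[3,:] = [+0.1726 -0.1607 +0.1667 +0.0000 +0.0595 -0.1190]
  T[4,:] = [+0.1057 +0.1498 +0.1454 +0.1454 +0.0000 +0.1322]
  T[5,:] = [-0.2357 -0.1857 -0.1286 -0.0714 -0.0571 +0.0000]
|roots of det(T-λI)|: 0.6719, 0.4800, 0.3143, 0.3143, 0.1532, 0.1532.
ρ = 0.6719; 0.6719 < 1 ⇒ converges.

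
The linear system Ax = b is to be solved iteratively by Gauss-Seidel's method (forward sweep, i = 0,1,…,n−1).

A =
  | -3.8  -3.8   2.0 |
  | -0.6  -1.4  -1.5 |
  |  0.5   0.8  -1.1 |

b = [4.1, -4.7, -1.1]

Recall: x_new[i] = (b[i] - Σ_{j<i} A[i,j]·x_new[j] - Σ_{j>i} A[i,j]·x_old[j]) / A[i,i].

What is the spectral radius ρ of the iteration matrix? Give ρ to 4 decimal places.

0.8491

A = D + L + U where D = diag(-3.8, -1.4, -1.1).
T_GS = -(D+L)⁻¹U: row 0 first, T[0,2] = -(2)/(-3.8) = +0.5263; later rows by forward substitution.
  T[0,:] = [+0.0000, -1.0000, +0.5263]
  T[1,:] = [+0.0000, +0.4286, -1.2970]
  T[2,:] = [+0.0000, -0.1429, -0.7040]
eigenvalue magnitudes: 0.8491, 0.5736, 0.0000.
ρ = 0.8491; 0.8491 < 1: convergent.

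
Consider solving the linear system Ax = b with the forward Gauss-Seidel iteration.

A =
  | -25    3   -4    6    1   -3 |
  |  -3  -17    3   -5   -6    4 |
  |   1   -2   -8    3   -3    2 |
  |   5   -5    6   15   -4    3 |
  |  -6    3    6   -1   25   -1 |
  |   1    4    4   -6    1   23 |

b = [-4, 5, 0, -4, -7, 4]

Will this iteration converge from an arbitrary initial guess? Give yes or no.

Let D = diag(-25, -17, -8, 15, 25, 23); L, U the strict triangles.
Gauss-Seidel: T = -(D+L)⁻¹U, row 0 first, T[0,2] = -(-4)/(-25) = -0.1600; later rows by forward substitution.
  T[0,:] = [+0.0000 +0.1200 -0.1600 +0.2400 +0.0400 -0.1200]
  T[1,:] = [+0.0000 -0.0212 +0.2047 -0.3365 -0.3600 +0.2565]
  T[2,:] = [+0.0000 +0.0203 -0.0712 +0.4891 -0.2800 +0.1709]
  T[3,:] = [+0.0000 -0.0552 +0.1500 -0.3878 +0.2453 -0.1429]
  T[4,:] = [+0.0000 +0.0243 -0.0399 -0.0349 +0.1298 -0.0663]
  T[5,:] = [+0.0000 -0.0205 +0.0246 -0.1366 +0.1679 -0.1035]
moduli |λ_i(T)| = 0.6290, 0.1336, 0.1336, 0.0369, 0.0089, 0.0000.
ρ = 0.6290; 0.6290 < 1, so it converges for any x₀.

yes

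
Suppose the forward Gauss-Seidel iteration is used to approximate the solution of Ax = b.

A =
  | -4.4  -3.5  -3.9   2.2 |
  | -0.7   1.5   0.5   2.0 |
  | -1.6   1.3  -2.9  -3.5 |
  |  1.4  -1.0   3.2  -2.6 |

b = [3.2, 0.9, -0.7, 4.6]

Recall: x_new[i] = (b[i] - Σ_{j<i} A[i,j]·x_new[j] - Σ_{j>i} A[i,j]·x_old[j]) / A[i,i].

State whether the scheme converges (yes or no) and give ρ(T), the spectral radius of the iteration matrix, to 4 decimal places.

no, ρ = 1.6725

Diagonal D = diag(-4.4, 1.5, -2.9, -2.6); L, U strict lower/upper.
T_GS = -(D+L)⁻¹U: row 0 first, T[0,2] = -(-3.9)/(-4.4) = -0.8864; later rows by forward substitution.
  T[0,:] = [+0.0000, -0.7955, -0.8864, +0.5000]
  T[1,:] = [+0.0000, -0.3712, -0.7470, -1.1000]
  T[2,:] = [+0.0000, +0.2725, +0.1542, -1.9759]
  T[3,:] = [+0.0000, +0.0498, -0.0002, -1.7395]
eigenvalue magnitudes: 1.6725, 0.3210, 0.3210, 0.0000.
ρ = 1.6725; 1.6725 > 1, so it fails to converge.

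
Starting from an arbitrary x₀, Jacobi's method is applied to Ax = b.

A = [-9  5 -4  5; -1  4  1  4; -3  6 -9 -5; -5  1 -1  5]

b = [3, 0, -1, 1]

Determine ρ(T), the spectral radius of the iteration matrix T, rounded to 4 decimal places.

1.2390

Diagonal D = diag(-9, 4, -9, 5); L, U strict lower/upper.
T_J = -D⁻¹(L+U): T[2,0] = -(-3)/(-9) = -0.3333; T[2,2] = 0.
  T[0,:] = [+0.0000  +0.5556  -0.4444  +0.5556]
  T[1,:] = [+0.2500  +0.0000  -0.2500  -1.0000]
  T[2,:] = [-0.3333  +0.6667  +0.0000  -0.5556]
  T[3,:] = [+1.0000  -0.2000  +0.2000  +0.0000]
|roots of det(T-λI)|: 1.2390, 0.8714, 0.6708, 0.6708.
ρ(T) = max|λ| = 1.2390; 1.2390 > 1 ⇒ diverges.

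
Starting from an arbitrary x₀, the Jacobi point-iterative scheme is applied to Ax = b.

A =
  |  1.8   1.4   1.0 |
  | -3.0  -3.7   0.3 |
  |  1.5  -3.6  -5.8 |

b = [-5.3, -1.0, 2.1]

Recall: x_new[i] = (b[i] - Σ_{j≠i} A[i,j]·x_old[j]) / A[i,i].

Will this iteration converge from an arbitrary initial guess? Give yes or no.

Write A = D+L+U with D = diag(1.8, -3.7, -5.8).
T_J = -D⁻¹(L+U): T[1,0] = -(-3)/(-3.7) = -0.8108; T[1,1] = 0.
  T[0,:] = [+0.0000, -0.7778, -0.5556]
  T[1,:] = [-0.8108, +0.0000, +0.0811]
  T[2,:] = [+0.2586, -0.6207, +0.0000]
|eigenvalues of T|: 0.8793, 0.5801, 0.5801.
ρ = 0.8793; 0.8793 < 1, so it converges for any x₀.

yes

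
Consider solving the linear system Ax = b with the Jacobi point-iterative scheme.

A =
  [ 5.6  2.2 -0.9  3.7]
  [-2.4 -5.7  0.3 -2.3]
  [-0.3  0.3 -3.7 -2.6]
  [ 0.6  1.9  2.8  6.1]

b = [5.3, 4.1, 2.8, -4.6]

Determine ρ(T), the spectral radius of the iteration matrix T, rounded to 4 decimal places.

0.8215

Write A = D+L+U with D = diag(5.6, -5.7, -3.7, 6.1).
Jacobi: T = -D⁻¹(L+U), T[0,3] = -(3.7)/(5.6) = -0.6607; T[0,0] = 0.
  T[0,:] = [+0.0000  -0.3929  +0.1607  -0.6607]
  T[1,:] = [-0.4211  +0.0000  +0.0526  -0.4035]
  T[2,:] = [-0.0811  +0.0811  +0.0000  -0.7027]
  T[3,:] = [-0.0984  -0.3115  -0.4590  +0.0000]
moduli |λ_i(T)| = 0.8215, 0.5619, 0.5619, 0.2817.
ρ(T) = max|λ| = 0.8215; 0.8215 < 1 ⇒ converges.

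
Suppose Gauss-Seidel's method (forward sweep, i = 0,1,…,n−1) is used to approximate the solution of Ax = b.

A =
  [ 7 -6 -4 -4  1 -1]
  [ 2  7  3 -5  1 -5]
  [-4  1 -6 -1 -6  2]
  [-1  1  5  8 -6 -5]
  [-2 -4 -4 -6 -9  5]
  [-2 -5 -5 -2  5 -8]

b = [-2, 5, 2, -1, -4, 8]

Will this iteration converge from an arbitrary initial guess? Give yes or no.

Split A = D + L + U, D = diag(7, 7, -6, 8, -9, -8).
Gauss-Seidel: T = -(D+L)⁻¹U, row 0 first, T[0,1] = -(-6)/(7) = +0.8571; later rows by forward substitution.
  T[0,:] = [+0.0000, +0.8571, +0.5714, +0.5714, -0.1429, +0.1429]
  T[1,:] = [+0.0000, -0.2449, -0.5918, +0.5510, -0.1020, +0.6735]
  T[2,:] = [+0.0000, -0.6122, -0.4796, -0.4558, -0.9218, +0.3503]
  T[3,:] = [+0.0000, +0.5204, +0.4452, +0.2874, +1.3210, +0.3397]
  T[4,:] = [+0.0000, -0.1565, +0.0524, -0.3609, -0.3939, -0.1577]
  T[5,:] = [+0.0000, +0.0935, +0.4483, -0.4998, +0.0992, -0.8591]
|roots of det(T-λI)|: 1.4397, 0.6695, 0.6695, 0.1700, 0.0581, 0.0000.
ρ = 1.4397; 1.4397 > 1 ⇒ diverges.

no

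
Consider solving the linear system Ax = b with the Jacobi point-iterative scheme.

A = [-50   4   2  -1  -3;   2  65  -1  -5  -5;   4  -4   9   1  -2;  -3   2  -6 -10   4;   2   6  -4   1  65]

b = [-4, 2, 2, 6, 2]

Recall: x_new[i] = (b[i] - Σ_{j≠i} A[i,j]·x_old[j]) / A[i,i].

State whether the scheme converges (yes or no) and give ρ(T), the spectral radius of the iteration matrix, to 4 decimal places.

yes, ρ = 0.4084

A = D + L + U where D = diag(-50, 65, 9, -10, 65).
T_J = -D⁻¹(L+U): T[0,4] = -(-3)/(-50) = -0.0600; T[0,0] = 0.
  T[0,:] = [+0.0000  +0.0800  +0.0400  -0.0200  -0.0600]
  T[1,:] = [-0.0308  +0.0000  +0.0154  +0.0769  +0.0769]
  T[2,:] = [-0.4444  +0.4444  +0.0000  -0.1111  +0.2222]
  T[3,:] = [-0.3000  +0.2000  -0.6000  +0.0000  +0.4000]
  T[4,:] = [-0.0308  -0.0923  +0.0615  -0.0154  +0.0000]
|eigenvalues of T|: 0.4084, 0.2307, 0.2307, 0.1875, 0.0199.
spectral radius ρ = 0.4084; 0.4084 < 1: convergent.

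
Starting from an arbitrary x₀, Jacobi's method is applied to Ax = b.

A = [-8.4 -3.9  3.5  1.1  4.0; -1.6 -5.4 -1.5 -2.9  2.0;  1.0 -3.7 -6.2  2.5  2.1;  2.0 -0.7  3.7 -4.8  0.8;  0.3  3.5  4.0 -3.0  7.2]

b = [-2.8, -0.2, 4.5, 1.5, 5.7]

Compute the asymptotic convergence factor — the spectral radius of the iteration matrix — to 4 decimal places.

1.1957

A = D + L + U where D = diag(-8.4, -5.4, -6.2, -4.8, 7.2).
T_J = -D⁻¹(L+U): T[0,1] = -(-3.9)/(-8.4) = -0.4643; T[0,0] = 0.
  T[0,:] = [+0.0000  -0.4643  +0.4167  +0.1310  +0.4762]
  T[1,:] = [-0.2963  +0.0000  -0.2778  -0.5370  +0.3704]
  T[2,:] = [+0.1613  -0.5968  +0.0000  +0.4032  +0.3387]
  T[3,:] = [+0.4167  -0.1458  +0.7708  +0.0000  +0.1667]
  T[4,:] = [-0.0417  -0.4861  -0.5556  +0.4167  +0.0000]
|eigenvalues of T|: 1.1957, 0.8190, 0.8190, 0.1467, 0.1173.
ρ = 1.1957; 1.1957 > 1: divergent.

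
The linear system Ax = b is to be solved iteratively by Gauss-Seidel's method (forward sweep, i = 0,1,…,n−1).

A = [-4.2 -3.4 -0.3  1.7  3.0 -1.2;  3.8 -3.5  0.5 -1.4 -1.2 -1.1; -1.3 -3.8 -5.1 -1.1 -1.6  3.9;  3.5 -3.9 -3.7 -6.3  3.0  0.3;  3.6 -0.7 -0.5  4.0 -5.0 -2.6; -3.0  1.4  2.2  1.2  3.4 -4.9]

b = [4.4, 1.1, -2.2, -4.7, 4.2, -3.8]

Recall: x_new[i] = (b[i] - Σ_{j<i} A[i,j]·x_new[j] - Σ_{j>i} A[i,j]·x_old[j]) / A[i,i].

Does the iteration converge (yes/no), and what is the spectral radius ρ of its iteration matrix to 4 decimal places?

no, ρ = 1.4595

Split A = D + L + U, D = diag(-4.2, -3.5, -5.1, -6.3, -5, -4.9).
T_GS = -(D+L)⁻¹U: row 0 first, T[0,4] = -(3)/(-4.2) = +0.7143; later rows by forward substitution.
  T[0,:] = [+0.0000, -0.8095, -0.0714, +0.4048, +0.7143, -0.2857]
  T[1,:] = [+0.0000, -0.8789, +0.0653, +0.0395, +0.4327, -0.6245]
  T[2,:] = [+0.0000, +0.8612, -0.0305, -0.3483, -0.8182, +1.3028]
  T[3,:] = [+0.0000, -0.4114, -0.0622, +0.4050, +1.0857, -0.4897]
  T[4,:] = [+0.0000, -0.8751, -0.1073, +0.6447, +1.4041, -1.1603]
  T[5,:] = [+0.0000, -0.0768, -0.0410, +0.1536, +0.5591, -0.3436]
|eigenvalues of T|: 1.4595, 0.6263, 0.1610, 0.1610, 0.1595, 0.0000.
spectral radius ρ = 1.4595; 1.4595 > 1 ⇒ diverges.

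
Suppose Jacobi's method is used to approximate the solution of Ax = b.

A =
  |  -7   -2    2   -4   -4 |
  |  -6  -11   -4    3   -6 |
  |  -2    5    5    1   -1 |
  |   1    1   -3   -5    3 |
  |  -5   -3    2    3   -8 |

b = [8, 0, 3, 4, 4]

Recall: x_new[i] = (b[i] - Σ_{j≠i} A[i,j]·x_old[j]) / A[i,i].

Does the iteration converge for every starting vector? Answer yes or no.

Split A = D + L + U, D = diag(-7, -11, 5, -5, -8).
T_J = -D⁻¹(L+U): T[0,4] = -(-4)/(-7) = -0.5714; T[0,0] = 0.
  T[0,:] = [+0.0000  -0.2857  +0.2857  -0.5714  -0.5714]
  T[1,:] = [-0.5455  +0.0000  -0.3636  +0.2727  -0.5455]
  T[2,:] = [+0.4000  -1.0000  +0.0000  -0.2000  +0.2000]
  T[3,:] = [+0.2000  +0.2000  -0.6000  +0.0000  +0.6000]
  T[4,:] = [-0.6250  -0.3750  +0.2500  +0.3750  +0.0000]
|eigenvalues of T|: 1.1609, 0.7682, 0.7266, 0.5733, 0.5733.
ρ(T) = max|λ| = 1.1609; 1.1609 > 1 ⇒ diverges.

no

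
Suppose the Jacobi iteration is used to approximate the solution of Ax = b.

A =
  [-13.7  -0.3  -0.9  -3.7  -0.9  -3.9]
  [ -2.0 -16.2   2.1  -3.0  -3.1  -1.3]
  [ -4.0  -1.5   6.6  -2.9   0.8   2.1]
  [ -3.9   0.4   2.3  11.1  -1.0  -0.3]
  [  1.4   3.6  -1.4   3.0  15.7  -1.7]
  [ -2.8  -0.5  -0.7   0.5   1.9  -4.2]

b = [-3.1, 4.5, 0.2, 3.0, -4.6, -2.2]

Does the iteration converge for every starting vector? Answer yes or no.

yes

Diagonal D = diag(-13.7, -16.2, 6.6, 11.1, 15.7, -4.2); L, U strict lower/upper.
Jacobi: T = -D⁻¹(L+U), T[0,2] = -(-0.9)/(-13.7) = -0.0657; T[0,0] = 0.
  T[0,:] = [+0.0000 -0.0219 -0.0657 -0.2701 -0.0657 -0.2847]
  T[1,:] = [-0.1235 +0.0000 +0.1296 -0.1852 -0.1914 -0.0802]
  T[2,:] = [+0.6061 +0.2273 +0.0000 +0.4394 -0.1212 -0.3182]
  T[3,:] = [+0.3514 -0.0360 -0.2072 +0.0000 +0.0901 +0.0270]
  T[4,:] = [-0.0892 -0.2293 +0.0892 -0.1911 +0.0000 +0.1083]
  T[5,:] = [-0.6667 -0.1190 -0.1667 +0.1190 +0.4524 +0.0000]
|roots of det(T-λI)|: 0.6089, 0.4872, 0.4280, 0.4280, 0.0947, 0.0607.
ρ = 0.6089; 0.6089 < 1, so it converges for any x₀.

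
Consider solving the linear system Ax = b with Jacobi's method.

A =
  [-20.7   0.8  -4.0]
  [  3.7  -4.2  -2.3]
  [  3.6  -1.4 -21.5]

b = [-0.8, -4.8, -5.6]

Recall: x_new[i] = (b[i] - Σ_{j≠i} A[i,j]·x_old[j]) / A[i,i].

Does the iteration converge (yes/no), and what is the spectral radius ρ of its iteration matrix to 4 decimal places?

yes, ρ = 0.2580

Write A = D+L+U with D = diag(-20.7, -4.2, -21.5).
Jacobi: T = -D⁻¹(L+U), T[2,0] = -(3.6)/(-21.5) = +0.1674; T[2,2] = 0.
  T[0,:] = [+0.0000 +0.0386 -0.1932]
  T[1,:] = [+0.8810 +0.0000 -0.5476]
  T[2,:] = [+0.1674 -0.0651 +0.0000]
|λ(T)| sorted: 0.2580, 0.1710, 0.1710.
ρ(T) = max|λ| = 0.2580; 0.2580 < 1: convergent.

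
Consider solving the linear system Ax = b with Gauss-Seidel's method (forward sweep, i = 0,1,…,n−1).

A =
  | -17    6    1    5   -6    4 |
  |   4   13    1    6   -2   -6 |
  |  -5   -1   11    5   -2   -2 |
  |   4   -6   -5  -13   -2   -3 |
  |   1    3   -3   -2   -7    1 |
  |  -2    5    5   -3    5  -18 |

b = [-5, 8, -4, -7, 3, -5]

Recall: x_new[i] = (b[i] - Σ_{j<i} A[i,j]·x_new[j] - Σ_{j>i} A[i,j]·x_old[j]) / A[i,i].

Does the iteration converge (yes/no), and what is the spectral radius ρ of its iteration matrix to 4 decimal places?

yes, ρ = 0.8744

Split A = D + L + U, D = diag(-17, 13, 11, -13, -7, -18).
Gauss-Seidel: T = -(D+L)⁻¹U, row 0 first, T[0,2] = -(1)/(-17) = +0.0588; later rows by forward substitution.
  T[0,:] = [+0.0000, +0.3529, +0.0588, +0.2941, -0.3529, +0.2353]
  T[1,:] = [+0.0000, -0.1086, -0.0950, -0.5520, +0.2624, +0.3891]
  T[2,:] = [+0.0000, +0.1506, +0.0181, -0.3710, +0.0452, +0.3241]
  T[3,:] = [+0.0000, +0.1008, +0.0550, +0.4880, -0.4010, -0.4626]
  T[4,:] = [+0.0000, -0.0894, -0.0558, -0.1750, +0.1572, +0.3365]
  T[5,:] = [+0.0000, -0.0692, -0.0526, -0.4190, +0.2352, +0.3426]
moduli |λ_i(T)| = 0.8744, 0.0929, 0.0929, 0.0632, 0.0632, 0.0000.
ρ = 0.8744; 0.8744 < 1: convergent.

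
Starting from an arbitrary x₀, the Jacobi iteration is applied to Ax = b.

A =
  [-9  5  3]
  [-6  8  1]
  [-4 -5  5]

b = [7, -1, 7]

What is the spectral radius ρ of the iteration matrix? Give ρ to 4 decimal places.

Split A = D + L + U, D = diag(-9, 8, 5).
T_J = -D⁻¹(L+U): T[1,2] = -(1)/(8) = -0.1250; T[1,1] = 0.
  T[0,:] = [+0.0000  +0.5556  +0.3333]
  T[1,:] = [+0.7500  +0.0000  -0.1250]
  T[2,:] = [+0.8000  +1.0000  +0.0000]
moduli |λ_i(T)| = 0.8824, 0.4694, 0.4694.
ρ(T) = max|λ| = 0.8824; 0.8824 < 1: convergent.

0.8824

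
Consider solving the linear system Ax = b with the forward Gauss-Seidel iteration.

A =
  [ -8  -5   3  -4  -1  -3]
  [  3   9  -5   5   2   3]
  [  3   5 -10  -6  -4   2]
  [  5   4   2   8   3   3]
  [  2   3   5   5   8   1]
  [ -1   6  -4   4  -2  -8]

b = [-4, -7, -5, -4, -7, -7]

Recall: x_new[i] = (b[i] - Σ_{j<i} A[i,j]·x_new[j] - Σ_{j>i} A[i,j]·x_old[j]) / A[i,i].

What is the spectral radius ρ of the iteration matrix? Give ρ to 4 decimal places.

Split A = D + L + U, D = diag(-8, 9, -10, 8, 8, -8).
Gauss-Seidel: T = -(D+L)⁻¹U, row 0 first, T[0,2] = -(3)/(-8) = +0.3750; later rows by forward substitution.
  T[0,:] = [+0.0000 -0.6250 +0.3750 -0.5000 -0.1250 -0.3750]
  T[1,:] = [+0.0000 +0.2083 +0.4306 -0.3889 -0.1806 -0.2083]
  T[2,:] = [+0.0000 -0.0833 +0.3278 -0.9444 -0.5278 -0.0167]
  T[3,:] = [+0.0000 +0.3073 -0.5316 +0.7431 -0.0747 -0.0323]
  T[4,:] = [+0.0000 -0.0618 -0.1278 +0.3967 +0.4755 +0.0775]
  T[5,:] = [+0.0000 +0.4451 -0.1217 +0.5154 -0.0121 -0.1366]
eigenvalue magnitudes: 1.1350, 0.4294, 0.1705, 0.1212, 0.1212, 0.0000.
spectral radius ρ = 1.1350; 1.1350 > 1, so it fails to converge.

1.1350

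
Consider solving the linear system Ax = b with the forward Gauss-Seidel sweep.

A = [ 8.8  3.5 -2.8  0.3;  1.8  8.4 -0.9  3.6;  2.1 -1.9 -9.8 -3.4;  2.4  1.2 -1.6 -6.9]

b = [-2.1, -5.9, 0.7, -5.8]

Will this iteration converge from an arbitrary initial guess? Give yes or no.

Diagonal D = diag(8.8, 8.4, -9.8, -6.9); L, U strict lower/upper.
GS T = -(D+L)⁻¹U: row 0 first, T[0,3] = -(0.3)/(8.8) = -0.0341; later rows by forward substitution.
  T[0,:] = [+0.0000 -0.3977 +0.3182 -0.0341]
  T[1,:] = [+0.0000 +0.0852 +0.0390 -0.4213]
  T[2,:] = [+0.0000 -0.1018 +0.0606 -0.2726]
  T[3,:] = [+0.0000 -0.0999 +0.1034 -0.0219]
eigenvalue magnitudes: 0.2435, 0.1453, 0.1453, 0.0000.
ρ(T) = max|λ| = 0.2435; 0.2435 < 1: convergent.

yes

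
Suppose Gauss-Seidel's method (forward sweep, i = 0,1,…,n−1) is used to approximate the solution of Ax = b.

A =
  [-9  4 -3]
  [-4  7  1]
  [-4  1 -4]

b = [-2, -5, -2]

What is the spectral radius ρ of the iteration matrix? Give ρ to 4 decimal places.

A = D + L + U where D = diag(-9, 7, -4).
T_GS = -(D+L)⁻¹U: row 0 first, T[0,2] = -(-3)/(-9) = -0.3333; later rows by forward substitution.
  T[0,:] = [+0.0000  +0.4444  -0.3333]
  T[1,:] = [+0.0000  +0.2540  -0.3333]
  T[2,:] = [+0.0000  -0.3810  +0.2500]
eigenvalue magnitudes: 0.6083, 0.1044, 0.0000.
ρ = 0.6083; 0.6083 < 1 ⇒ converges.

0.6083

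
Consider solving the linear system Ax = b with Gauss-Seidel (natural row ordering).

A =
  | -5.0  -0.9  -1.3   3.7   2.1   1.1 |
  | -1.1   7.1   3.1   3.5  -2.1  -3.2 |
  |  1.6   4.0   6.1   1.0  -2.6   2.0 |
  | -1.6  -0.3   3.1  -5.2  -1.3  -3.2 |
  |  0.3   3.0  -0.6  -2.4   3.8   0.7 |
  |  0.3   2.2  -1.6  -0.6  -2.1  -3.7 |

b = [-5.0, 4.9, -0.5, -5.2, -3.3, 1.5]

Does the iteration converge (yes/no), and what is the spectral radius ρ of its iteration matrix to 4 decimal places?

Let D = diag(-5, 7.1, 6.1, -5.2, 3.8, -3.7); L, U the strict triangles.
GS T = -(D+L)⁻¹U: row 0 first, T[0,2] = -(-1.3)/(-5) = -0.2600; later rows by forward substitution.
  T[0,:] = [+0.0000  -0.1800  -0.2600  +0.7400  +0.4200  +0.2200]
  T[1,:] = [+0.0000  -0.0279  -0.4769  -0.3783  +0.3608  +0.4848]
  T[2,:] = [+0.0000  +0.0655  +0.3809  -0.1100  +0.0794  -0.7035]
  T[3,:] = [+0.0000  +0.0960  +0.3346  -0.2714  -0.3527  -1.1304]
  T[4,:] = [+0.0000  +0.1072  +0.6685  +0.0515  -0.5282  -1.4093]
  T[5,:] = [+0.0000  -0.1359  -0.9030  -0.1026  +0.5713  +1.5935]
moduli |λ_i(T)| = 1.6237, 0.3648, 0.1514, 0.1514, 0.0035, 0.0000.
ρ = 1.6237; 1.6237 > 1, so it fails to converge.

no, ρ = 1.6237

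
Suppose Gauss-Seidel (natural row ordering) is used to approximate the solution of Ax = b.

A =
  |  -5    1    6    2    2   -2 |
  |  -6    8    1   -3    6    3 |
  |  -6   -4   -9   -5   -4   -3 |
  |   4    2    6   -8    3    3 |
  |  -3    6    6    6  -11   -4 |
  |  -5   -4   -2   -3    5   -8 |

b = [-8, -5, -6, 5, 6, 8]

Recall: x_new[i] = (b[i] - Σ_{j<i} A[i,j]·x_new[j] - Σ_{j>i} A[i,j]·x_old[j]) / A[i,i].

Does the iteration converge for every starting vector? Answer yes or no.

A = D + L + U where D = diag(-5, 8, -9, -8, -11, -8).
T_GS = -(D+L)⁻¹U: row 0 first, T[0,1] = -(1)/(-5) = +0.2000; later rows by forward substitution.
  T[0,:] = [+0.0000, +0.2000, +1.2000, +0.4000, +0.4000, -0.4000]
  T[1,:] = [+0.0000, +0.1500, +0.7750, +0.6750, -0.4500, -0.6750]
  T[2,:] = [+0.0000, -0.2000, -1.1444, -1.1222, -0.5111, +0.2333]
  T[3,:] = [+0.0000, -0.0125, -0.0646, -0.4729, +0.0792, +0.1812]
  T[4,:] = [+0.0000, -0.0886, -0.5640, -0.6110, -0.5902, -0.3966]
  T[5,:] = [+0.0000, -0.2007, -1.1797, -0.5115, -0.2958, +0.2133]
eigenvalue magnitudes: 1.3208, 0.7028, 0.2905, 0.2905, 0.0151, 0.0000.
ρ(T) = max|λ| = 1.3208; 1.3208 > 1 ⇒ diverges.

no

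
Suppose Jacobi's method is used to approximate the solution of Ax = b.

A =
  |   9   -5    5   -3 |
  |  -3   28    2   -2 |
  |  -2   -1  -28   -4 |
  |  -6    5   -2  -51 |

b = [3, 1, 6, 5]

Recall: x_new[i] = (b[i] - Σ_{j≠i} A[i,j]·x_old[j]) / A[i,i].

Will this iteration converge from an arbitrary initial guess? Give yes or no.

Diagonal D = diag(9, 28, -28, -51); L, U strict lower/upper.
T_J = -D⁻¹(L+U): T[2,1] = -(-1)/(-28) = -0.0357; T[2,2] = 0.
  T[0,:] = [+0.0000 +0.5556 -0.5556 +0.3333]
  T[1,:] = [+0.1071 +0.0000 -0.0714 +0.0714]
  T[2,:] = [-0.0714 -0.0357 +0.0000 -0.1429]
  T[3,:] = [-0.1176 +0.0980 -0.0392 +0.0000]
|λ(T)| sorted: 0.2916, 0.2393, 0.0837, 0.0314.
ρ(T) = max|λ| = 0.2916; 0.2916 < 1 ⇒ converges.

yes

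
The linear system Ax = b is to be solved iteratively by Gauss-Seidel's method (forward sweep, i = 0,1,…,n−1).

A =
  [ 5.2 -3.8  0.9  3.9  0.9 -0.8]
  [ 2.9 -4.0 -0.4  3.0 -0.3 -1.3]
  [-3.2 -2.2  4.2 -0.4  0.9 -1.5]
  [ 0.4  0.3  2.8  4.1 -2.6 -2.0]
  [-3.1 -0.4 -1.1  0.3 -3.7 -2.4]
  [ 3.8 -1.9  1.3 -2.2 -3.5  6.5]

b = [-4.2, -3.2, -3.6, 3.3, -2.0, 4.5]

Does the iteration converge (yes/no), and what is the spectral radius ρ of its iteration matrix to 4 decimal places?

no, ρ = 1.1287

Diagonal D = diag(5.2, -4, 4.2, 4.1, -3.7, 6.5); L, U strict lower/upper.
Gauss-Seidel: T = -(D+L)⁻¹U, row 0 first, T[0,1] = -(-3.8)/(5.2) = +0.7308; later rows by forward substitution.
  T[0,:] = [+0.0000 +0.7308 -0.1731 -0.7500 -0.1731 +0.1538]
  T[1,:] = [+0.0000 +0.5298 -0.2255 +0.2063 -0.2005 -0.2135]
  T[2,:] = [+0.0000 +0.8343 -0.2500 -0.3682 -0.4512 +0.3625]
  T[3,:] = [+0.0000 -0.6798 +0.2041 +0.3095 +0.9738 +0.2408]
  T[4,:] = [+0.0000 -0.9727 +0.2603 +0.7406 +0.3798 -0.8427]
  T[5,:] = [+0.0000 -1.1931 +0.2945 +1.0759 +0.6669 -0.5971]
|roots of det(T-λI)|: 1.1287, 0.6313, 0.6313, 0.3855, 0.0097, 0.0000.
ρ = 1.1287; 1.1287 > 1 ⇒ diverges.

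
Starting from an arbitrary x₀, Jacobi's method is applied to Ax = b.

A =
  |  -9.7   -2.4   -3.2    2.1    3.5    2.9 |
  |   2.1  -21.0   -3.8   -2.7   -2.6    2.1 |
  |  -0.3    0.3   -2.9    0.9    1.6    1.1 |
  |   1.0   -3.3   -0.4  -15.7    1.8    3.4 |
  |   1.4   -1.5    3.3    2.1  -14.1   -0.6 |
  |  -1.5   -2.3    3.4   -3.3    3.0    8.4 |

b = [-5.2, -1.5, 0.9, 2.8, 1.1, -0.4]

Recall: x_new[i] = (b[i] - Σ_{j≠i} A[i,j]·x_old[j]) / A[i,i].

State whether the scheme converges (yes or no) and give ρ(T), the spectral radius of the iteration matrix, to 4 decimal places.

yes, ρ = 0.5431

Let D = diag(-9.7, -21, -2.9, -15.7, -14.1, 8.4); L, U the strict triangles.
T_J = -D⁻¹(L+U): T[2,1] = -(0.3)/(-2.9) = +0.1034; T[2,2] = 0.
  T[0,:] = [+0.0000, -0.2474, -0.3299, +0.2165, +0.3608, +0.2990]
  T[1,:] = [+0.1000, +0.0000, -0.1810, -0.1286, -0.1238, +0.1000]
  T[2,:] = [-0.1034, +0.1034, +0.0000, +0.3103, +0.5517, +0.3793]
  T[3,:] = [+0.0637, -0.2102, -0.0255, +0.0000, +0.1146, +0.2166]
  T[4,:] = [+0.0993, -0.1064, +0.2340, +0.1489, +0.0000, -0.0426]
  T[5,:] = [+0.1786, +0.2738, -0.4048, +0.3929, -0.3571, +0.0000]
|λ(T)| sorted: 0.5431, 0.4414, 0.4414, 0.3860, 0.2607, 0.0633.
ρ = 0.5431; 0.5431 < 1 ⇒ converges.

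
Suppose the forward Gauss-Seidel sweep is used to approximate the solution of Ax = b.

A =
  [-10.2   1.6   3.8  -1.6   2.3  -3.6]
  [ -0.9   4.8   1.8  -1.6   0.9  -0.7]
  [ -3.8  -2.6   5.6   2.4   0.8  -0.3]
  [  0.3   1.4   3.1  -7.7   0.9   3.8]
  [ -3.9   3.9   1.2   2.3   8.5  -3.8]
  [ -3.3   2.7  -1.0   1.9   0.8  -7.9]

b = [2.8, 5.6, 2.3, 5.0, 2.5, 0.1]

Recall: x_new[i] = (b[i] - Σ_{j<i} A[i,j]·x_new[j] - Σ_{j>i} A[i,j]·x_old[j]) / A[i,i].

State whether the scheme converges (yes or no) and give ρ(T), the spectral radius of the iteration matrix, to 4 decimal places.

Write A = D+L+U with D = diag(-10.2, 4.8, 5.6, -7.7, 8.5, -7.9).
GS T = -(D+L)⁻¹U: row 0 first, T[0,3] = -(-1.6)/(-10.2) = -0.1569; later rows by forward substitution.
  T[0,:] = [+0.0000  +0.1569  +0.3725  -0.1569  +0.2255  -0.3529]
  T[1,:] = [+0.0000  +0.0294  -0.3051  +0.3039  -0.1452  +0.0797]
  T[2,:] = [+0.0000  +0.1201  +0.1111  -0.3939  -0.0573  -0.1489]
  T[3,:] = [+0.0000  +0.0598  +0.0038  -0.1094  +0.0762  +0.4343]
  T[4,:] = [+0.0000  +0.0253  +0.2942  -0.1262  +0.1576  +0.1521]
  T[5,:] = [+0.0000  -0.0537  -0.2433  +0.1802  -0.1023  +0.3134]
|roots of det(T-λI)|: 0.5676, 0.2446, 0.2446, 0.1388, 0.1167, 0.0000.
spectral radius ρ = 0.5676; 0.5676 < 1 ⇒ converges.

yes, ρ = 0.5676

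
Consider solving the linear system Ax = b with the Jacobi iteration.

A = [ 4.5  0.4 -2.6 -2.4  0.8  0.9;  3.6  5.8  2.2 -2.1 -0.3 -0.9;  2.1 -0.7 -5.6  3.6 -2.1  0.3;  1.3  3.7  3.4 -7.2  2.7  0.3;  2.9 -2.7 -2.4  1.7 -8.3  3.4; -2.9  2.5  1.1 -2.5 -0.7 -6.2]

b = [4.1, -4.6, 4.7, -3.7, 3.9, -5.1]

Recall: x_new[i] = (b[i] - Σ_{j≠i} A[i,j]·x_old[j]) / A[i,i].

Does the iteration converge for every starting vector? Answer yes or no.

no

Split A = D + L + U, D = diag(4.5, 5.8, -5.6, -7.2, -8.3, -6.2).
T_J = -D⁻¹(L+U): T[4,1] = -(-2.7)/(-8.3) = -0.3253; T[4,4] = 0.
  T[0,:] = [+0.0000 -0.0889 +0.5778 +0.5333 -0.1778 -0.2000]
  T[1,:] = [-0.6207 +0.0000 -0.3793 +0.3621 +0.0517 +0.1552]
  T[2,:] = [+0.3750 -0.1250 +0.0000 +0.6429 -0.3750 +0.0536]
  T[3,:] = [+0.1806 +0.5139 +0.4722 +0.0000 +0.3750 +0.0417]
  T[4,:] = [+0.3494 -0.3253 -0.2892 +0.2048 +0.0000 +0.4096]
  T[5,:] = [-0.4677 +0.4032 +0.1774 -0.4032 -0.1129 +0.0000]
moduli |λ_i(T)| = 1.1253, 0.7774, 0.7774, 0.5143, 0.3843, 0.3843.
spectral radius ρ = 1.1253; 1.1253 > 1, so it fails to converge.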